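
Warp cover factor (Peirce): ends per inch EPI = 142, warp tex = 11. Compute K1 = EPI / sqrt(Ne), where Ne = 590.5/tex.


Formula: K1 = EPI / sqrt(Ne), with Ne = 590.5 / tex_warp
Step 1: Ne = 590.5 / 11 = 53.682
Step 2: sqrt(Ne) = sqrt(53.682) = 7.3268
Step 3: K1 = 142 / 7.3268 = 19.4

19.4


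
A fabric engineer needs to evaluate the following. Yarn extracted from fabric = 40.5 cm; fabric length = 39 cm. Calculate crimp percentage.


Formula: Crimp% = ((L_yarn - L_fabric) / L_fabric) * 100
Step 1: Extension = 40.5 - 39 = 1.5 cm
Step 2: Crimp% = (1.5 / 39) * 100
Step 3: Crimp% = 0.038462 * 100 = 3.8462% ≈ 3.8%

3.8%


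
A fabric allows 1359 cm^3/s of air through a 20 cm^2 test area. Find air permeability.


Formula: Air Permeability = Airflow / Test Area
AP = 1359 cm^3/s / 20 cm^2
AP = 68.0 cm^3/s/cm^2

68.0 cm^3/s/cm^2


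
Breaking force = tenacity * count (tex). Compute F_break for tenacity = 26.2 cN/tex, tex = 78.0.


Formula: Breaking force = Tenacity * Linear density
F = 26.2 cN/tex * 78.0 tex
F = 2043.60 cN

2043.60 cN


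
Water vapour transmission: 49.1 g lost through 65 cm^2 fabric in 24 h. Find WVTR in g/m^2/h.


Formula: WVTR = mass_loss / (area * time)
Step 1: Convert area: 65 cm^2 = 0.0065 m^2
Step 2: WVTR = 49.1 g / (0.0065 m^2 * 24 h)
Step 3: WVTR = 49.1 / 0.156 = 314.7 g/m^2/h

314.7 g/m^2/h


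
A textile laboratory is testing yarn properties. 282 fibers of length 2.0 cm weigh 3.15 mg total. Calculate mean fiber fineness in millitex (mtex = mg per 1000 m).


Formula: fineness (mtex) = mass (mg) / total length (km) = (mass_mg / total_length_m) * 1000
Step 1: Convert fiber length: 2.0 cm = 0.02 m
Step 2: Total fiber length = 282 * 0.02 = 5.64 m
Step 3: Linear density = 3.15 mg / 5.64 m = 0.5585 mg/m
Step 4: fineness = 0.5585 * 1000 = 558.5 mtex

558.5 mtex


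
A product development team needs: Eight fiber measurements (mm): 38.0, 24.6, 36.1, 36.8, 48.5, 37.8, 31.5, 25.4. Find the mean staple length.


Formula: Mean = sum of lengths / count
Sum = 38.0 + 24.6 + 36.1 + 36.8 + 48.5 + 37.8 + 31.5 + 25.4
Sum = 278.7 mm
Mean = 278.7 / 8 = 34.84 mm

34.84 mm


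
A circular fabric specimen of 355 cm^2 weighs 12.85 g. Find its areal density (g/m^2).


Formula: GSM = mass_g / area_m2
Step 1: Convert area: 355 cm^2 = 355 / 10000 = 0.0355 m^2
Step 2: GSM = 12.85 g / 0.0355 m^2 = 362.0 g/m^2

362.0 g/m^2


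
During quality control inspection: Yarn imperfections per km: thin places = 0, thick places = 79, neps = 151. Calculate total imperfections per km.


Formula: Total = thin places + thick places + neps
Total = 0 + 79 + 151
Total = 230 imperfections/km

230 imperfections/km


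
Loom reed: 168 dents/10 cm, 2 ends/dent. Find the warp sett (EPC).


Formula: EPC = (dents per 10 cm * ends per dent) / 10
Step 1: Total ends per 10 cm = 168 * 2 = 336
Step 2: EPC = 336 / 10 = 33.6 ends/cm

33.6 ends/cm


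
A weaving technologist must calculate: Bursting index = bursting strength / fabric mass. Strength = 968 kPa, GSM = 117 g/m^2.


Formula: Bursting Index = Bursting Strength / Fabric GSM
BI = 968 kPa / 117 g/m^2
BI = 8.274 kPa/(g/m^2)

8.274 kPa/(g/m^2)


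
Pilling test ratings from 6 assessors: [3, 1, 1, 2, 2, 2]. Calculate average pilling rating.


Formula: Mean = sum / count
Sum = 3 + 1 + 1 + 2 + 2 + 2 = 11
Mean = 11 / 6 = 1.8

1.8


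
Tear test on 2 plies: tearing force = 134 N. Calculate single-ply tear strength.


Formula: Per-ply strength = Total force / Number of plies
Per-ply = 134 N / 2
Per-ply = 67 N

67 N


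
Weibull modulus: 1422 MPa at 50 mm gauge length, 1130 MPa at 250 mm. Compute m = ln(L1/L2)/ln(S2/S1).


Formula: m = ln(L1/L2) / ln(S2/S1)
Step 1: ln(L1/L2) = ln(50/250) = -1.60944
Step 2: S2/S1 = 1130/1422 = 0.79466
Step 3: ln(S2/S1) = ln(0.79466) = -0.22984
Step 4: m = -1.60944 / -0.22984 = 7.00

7.00 (Weibull m)


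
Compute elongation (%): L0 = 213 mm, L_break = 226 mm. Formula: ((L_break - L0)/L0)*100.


Formula: Elongation (%) = ((L_break - L0) / L0) * 100
Step 1: Extension = 226 - 213 = 13 mm
Step 2: Elongation = (13 / 213) * 100
Step 3: Elongation = 0.061033 * 100 = 6.1033% ≈ 6.1%

6.1%


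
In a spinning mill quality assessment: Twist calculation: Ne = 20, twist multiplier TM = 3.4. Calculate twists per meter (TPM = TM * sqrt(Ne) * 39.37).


Formula: TPM = TM * sqrt(Ne) * 39.37
Step 1: sqrt(Ne) = sqrt(20) = 4.4721
Step 2: TM * sqrt(Ne) = 3.4 * 4.4721 = 15.2051
Step 3: TPM = 15.2051 * 39.37 = 599 twists/m

599 twists/m


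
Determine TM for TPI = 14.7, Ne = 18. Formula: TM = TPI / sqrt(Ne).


Formula: TM = TPI / sqrt(Ne)
Step 1: sqrt(Ne) = sqrt(18) = 4.2426
Step 2: TM = 14.7 / 4.2426 = 3.46

3.46 TM


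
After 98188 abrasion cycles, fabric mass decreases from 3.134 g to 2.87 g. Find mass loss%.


Formula: Mass loss% = ((m_before - m_after) / m_before) * 100
Step 1: Mass loss = 3.134 - 2.87 = 0.264 g
Step 2: Ratio = 0.264 / 3.134 = 0.0842374
Step 3: Mass loss% = 0.0842374 * 100 = 8.42374% ≈ 8.42%

8.42%


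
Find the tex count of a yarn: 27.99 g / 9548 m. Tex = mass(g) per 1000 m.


Formula: Tex = (mass_g / length_m) * 1000
Substituting: Tex = (27.99 / 9548) * 1000
Intermediate: 27.99 / 9548 = 0.0029315 g/m
Tex = 0.0029315 * 1000 = 2.93 tex

2.93 tex


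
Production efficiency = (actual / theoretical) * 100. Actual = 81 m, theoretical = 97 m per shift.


Formula: Efficiency% = (Actual output / Theoretical output) * 100
Efficiency% = (81 / 97) * 100
Efficiency% = 0.835052 * 100 = 83.5052% ≈ 83.5%

83.5%


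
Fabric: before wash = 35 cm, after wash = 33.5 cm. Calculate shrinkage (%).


Formula: Shrinkage% = ((L_before - L_after) / L_before) * 100
Step 1: Shrinkage = 35 - 33.5 = 1.5 cm
Step 2: Shrinkage% = (1.5 / 35) * 100
Step 3: Shrinkage% = 0.042857 * 100 = 4.2857% ≈ 4.3%

4.3%


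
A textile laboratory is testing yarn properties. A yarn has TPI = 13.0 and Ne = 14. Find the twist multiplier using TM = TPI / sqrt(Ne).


Formula: TM = TPI / sqrt(Ne)
Step 1: sqrt(Ne) = sqrt(14) = 3.7417
Step 2: TM = 13.0 / 3.7417 = 3.47

3.47 TM


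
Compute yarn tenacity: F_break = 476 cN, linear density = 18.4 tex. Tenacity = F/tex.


Formula: Tenacity = Breaking force / Linear density
Tenacity = 476 cN / 18.4 tex
Tenacity = 25.87 cN/tex

25.87 cN/tex


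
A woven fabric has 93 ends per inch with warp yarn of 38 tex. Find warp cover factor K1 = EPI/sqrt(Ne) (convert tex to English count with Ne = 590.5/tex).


Formula: K1 = EPI / sqrt(Ne), with Ne = 590.5 / tex_warp
Step 1: Ne = 590.5 / 38 = 15.539
Step 2: sqrt(Ne) = sqrt(15.539) = 3.942
Step 3: K1 = 93 / 3.942 = 23.6

23.6


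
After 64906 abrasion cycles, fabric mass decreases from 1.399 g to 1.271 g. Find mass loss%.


Formula: Mass loss% = ((m_before - m_after) / m_before) * 100
Step 1: Mass loss = 1.399 - 1.271 = 0.128 g
Step 2: Ratio = 0.128 / 1.399 = 0.0914939
Step 3: Mass loss% = 0.0914939 * 100 = 9.14939% ≈ 9.15%

9.15%


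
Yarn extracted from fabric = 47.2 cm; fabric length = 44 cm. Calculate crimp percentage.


Formula: Crimp% = ((L_yarn - L_fabric) / L_fabric) * 100
Step 1: Extension = 47.2 - 44 = 3.2 cm
Step 2: Crimp% = (3.2 / 44) * 100
Step 3: Crimp% = 0.072727 * 100 = 7.2727% ≈ 7.3%

7.3%


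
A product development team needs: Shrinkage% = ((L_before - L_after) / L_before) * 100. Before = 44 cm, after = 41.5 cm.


Formula: Shrinkage% = ((L_before - L_after) / L_before) * 100
Step 1: Shrinkage = 44 - 41.5 = 2.5 cm
Step 2: Shrinkage% = (2.5 / 44) * 100
Step 3: Shrinkage% = 0.056818 * 100 = 5.6818% ≈ 5.7%

5.7%


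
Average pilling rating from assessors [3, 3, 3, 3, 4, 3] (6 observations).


Formula: Mean = sum / count
Sum = 3 + 3 + 3 + 3 + 4 + 3 = 19
Mean = 19 / 6 = 3.2

3.2


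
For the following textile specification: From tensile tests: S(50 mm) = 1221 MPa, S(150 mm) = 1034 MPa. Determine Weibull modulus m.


Formula: m = ln(L1/L2) / ln(S2/S1)
Step 1: ln(L1/L2) = ln(50/150) = -1.09861
Step 2: S2/S1 = 1034/1221 = 0.84685
Step 3: ln(S2/S1) = ln(0.84685) = -0.16623
Step 4: m = -1.09861 / -0.16623 = 6.61

6.61 (Weibull m)


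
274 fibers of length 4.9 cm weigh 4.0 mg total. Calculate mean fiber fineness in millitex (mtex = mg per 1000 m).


Formula: fineness (mtex) = mass (mg) / total length (km) = (mass_mg / total_length_m) * 1000
Step 1: Convert fiber length: 4.9 cm = 0.049 m
Step 2: Total fiber length = 274 * 0.049 = 13.426 m
Step 3: Linear density = 4.0 mg / 13.426 m = 0.2979 mg/m
Step 4: fineness = 0.2979 * 1000 = 297.9 mtex

297.9 mtex


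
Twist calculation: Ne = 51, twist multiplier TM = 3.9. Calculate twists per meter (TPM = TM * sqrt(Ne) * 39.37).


Formula: TPM = TM * sqrt(Ne) * 39.37
Step 1: sqrt(Ne) = sqrt(51) = 7.1414
Step 2: TM * sqrt(Ne) = 3.9 * 7.1414 = 27.8515
Step 3: TPM = 27.8515 * 39.37 = 1097 twists/m

1097 twists/m


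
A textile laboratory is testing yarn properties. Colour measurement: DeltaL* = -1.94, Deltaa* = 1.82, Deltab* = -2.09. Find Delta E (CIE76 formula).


Formula: Delta E = sqrt(dL*^2 + da*^2 + db*^2)
Step 1: dL*^2 = (-1.94)^2 = 3.7636
Step 2: da*^2 = 1.82^2 = 3.3124
Step 3: db*^2 = (-2.09)^2 = 4.3681
Step 4: Sum = 3.7636 + 3.3124 + 4.3681 = 11.4441
Step 5: Delta E = sqrt(11.4441) = 3.38

3.38 Delta E


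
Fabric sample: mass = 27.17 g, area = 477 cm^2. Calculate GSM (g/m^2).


Formula: GSM = mass_g / area_m2
Step 1: Convert area: 477 cm^2 = 477 / 10000 = 0.0477 m^2
Step 2: GSM = 27.17 g / 0.0477 m^2 = 569.6 g/m^2

569.6 g/m^2


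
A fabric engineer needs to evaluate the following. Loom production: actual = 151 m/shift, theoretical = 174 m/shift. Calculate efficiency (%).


Formula: Efficiency% = (Actual output / Theoretical output) * 100
Efficiency% = (151 / 174) * 100
Efficiency% = 0.867816 * 100 = 86.7816% ≈ 86.8%

86.8%


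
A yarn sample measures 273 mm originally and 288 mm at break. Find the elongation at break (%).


Formula: Elongation (%) = ((L_break - L0) / L0) * 100
Step 1: Extension = 288 - 273 = 15 mm
Step 2: Elongation = (15 / 273) * 100
Step 3: Elongation = 0.054945 * 100 = 5.4945% ≈ 5.5%

5.5%


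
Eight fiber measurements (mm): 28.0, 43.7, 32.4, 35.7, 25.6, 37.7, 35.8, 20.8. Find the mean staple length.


Formula: Mean = sum of lengths / count
Sum = 28.0 + 43.7 + 32.4 + 35.7 + 25.6 + 37.7 + 35.8 + 20.8
Sum = 259.7 mm
Mean = 259.7 / 8 = 32.46 mm

32.46 mm


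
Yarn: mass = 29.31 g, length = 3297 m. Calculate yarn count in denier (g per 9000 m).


Formula: den = (mass_g / length_m) * 9000
Substituting: den = (29.31 / 3297) * 9000
Intermediate: 29.31 / 3297 = 0.0088899 g/m
den = 0.0088899 * 9000 = 80.0 denier

80.0 denier


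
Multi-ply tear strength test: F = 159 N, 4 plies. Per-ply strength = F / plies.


Formula: Per-ply strength = Total force / Number of plies
Per-ply = 159 N / 4
Per-ply = 39.75 N

39.75 N


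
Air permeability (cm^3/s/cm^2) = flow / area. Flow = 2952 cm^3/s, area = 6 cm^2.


Formula: Air Permeability = Airflow / Test Area
AP = 2952 cm^3/s / 6 cm^2
AP = 492.0 cm^3/s/cm^2

492.0 cm^3/s/cm^2


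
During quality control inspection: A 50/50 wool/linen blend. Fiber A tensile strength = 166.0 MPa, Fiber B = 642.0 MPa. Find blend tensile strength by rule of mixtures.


Formula: Blend property = (fraction_A * property_A) + (fraction_B * property_B)
Step 1: Contribution A = 50/100 * 166.0 MPa = 83.0 MPa
Step 2: Contribution B = 50/100 * 642.0 MPa = 321.0 MPa
Step 3: Blend tensile strength = 83.0 + 321.0 = 404.0 MPa

404.0 MPa


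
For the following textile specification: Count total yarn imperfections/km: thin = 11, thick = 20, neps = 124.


Formula: Total = thin places + thick places + neps
Total = 11 + 20 + 124
Total = 155 imperfections/km

155 imperfections/km


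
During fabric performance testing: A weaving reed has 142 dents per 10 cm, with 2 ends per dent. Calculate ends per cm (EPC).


Formula: EPC = (dents per 10 cm * ends per dent) / 10
Step 1: Total ends per 10 cm = 142 * 2 = 284
Step 2: EPC = 284 / 10 = 28.4 ends/cm

28.4 ends/cm


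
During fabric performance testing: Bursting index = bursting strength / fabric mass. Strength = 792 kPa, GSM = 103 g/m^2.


Formula: Bursting Index = Bursting Strength / Fabric GSM
BI = 792 kPa / 103 g/m^2
BI = 7.689 kPa/(g/m^2)

7.689 kPa/(g/m^2)


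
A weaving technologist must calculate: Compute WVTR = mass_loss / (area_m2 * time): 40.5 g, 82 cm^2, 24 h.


Formula: WVTR = mass_loss / (area * time)
Step 1: Convert area: 82 cm^2 = 0.0082 m^2
Step 2: WVTR = 40.5 g / (0.0082 m^2 * 24 h)
Step 3: WVTR = 40.5 / 0.1968 = 205.8 g/m^2/h

205.8 g/m^2/h


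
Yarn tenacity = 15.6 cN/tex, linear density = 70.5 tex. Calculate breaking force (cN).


Formula: Breaking force = Tenacity * Linear density
F = 15.6 cN/tex * 70.5 tex
F = 1099.80 cN

1099.80 cN


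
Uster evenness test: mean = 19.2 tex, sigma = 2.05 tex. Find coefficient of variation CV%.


Formula: CV% = (standard deviation / mean) * 100
Step 1: Ratio = 2.05 / 19.2 = 0.106771
Step 2: CV% = 0.106771 * 100 = 10.6771% ≈ 10.7%

10.7%


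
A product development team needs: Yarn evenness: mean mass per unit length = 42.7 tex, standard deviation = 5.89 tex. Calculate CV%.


Formula: CV% = (standard deviation / mean) * 100
Step 1: Ratio = 5.89 / 42.7 = 0.137939
Step 2: CV% = 0.137939 * 100 = 13.7939% ≈ 13.8%

13.8%


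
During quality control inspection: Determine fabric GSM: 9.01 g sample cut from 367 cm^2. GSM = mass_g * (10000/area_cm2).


Formula: GSM = mass_g / area_m2
Step 1: Convert area: 367 cm^2 = 367 / 10000 = 0.0367 m^2
Step 2: GSM = 9.01 g / 0.0367 m^2 = 245.5 g/m^2

245.5 g/m^2


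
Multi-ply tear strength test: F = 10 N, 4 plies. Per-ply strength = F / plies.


Formula: Per-ply strength = Total force / Number of plies
Per-ply = 10 N / 4
Per-ply = 2.5 N

2.5 N


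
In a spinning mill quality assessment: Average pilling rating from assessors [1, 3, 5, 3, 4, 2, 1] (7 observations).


Formula: Mean = sum / count
Sum = 1 + 3 + 5 + 3 + 4 + 2 + 1 = 19
Mean = 19 / 7 = 2.7

2.7


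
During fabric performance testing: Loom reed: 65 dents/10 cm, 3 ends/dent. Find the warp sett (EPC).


Formula: EPC = (dents per 10 cm * ends per dent) / 10
Step 1: Total ends per 10 cm = 65 * 3 = 195
Step 2: EPC = 195 / 10 = 19.5 ends/cm

19.5 ends/cm


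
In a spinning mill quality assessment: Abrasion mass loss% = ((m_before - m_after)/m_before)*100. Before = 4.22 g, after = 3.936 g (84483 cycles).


Formula: Mass loss% = ((m_before - m_after) / m_before) * 100
Step 1: Mass loss = 4.22 - 3.936 = 0.284 g
Step 2: Ratio = 0.284 / 4.22 = 0.0672986
Step 3: Mass loss% = 0.0672986 * 100 = 6.72986% ≈ 6.73%

6.73%


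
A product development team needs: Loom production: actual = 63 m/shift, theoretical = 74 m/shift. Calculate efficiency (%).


Formula: Efficiency% = (Actual output / Theoretical output) * 100
Efficiency% = (63 / 74) * 100
Efficiency% = 0.851351 * 100 = 85.1351% ≈ 85.1%

85.1%


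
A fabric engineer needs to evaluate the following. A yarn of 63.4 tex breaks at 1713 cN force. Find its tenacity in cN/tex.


Formula: Tenacity = Breaking force / Linear density
Tenacity = 1713 cN / 63.4 tex
Tenacity = 27.02 cN/tex

27.02 cN/tex


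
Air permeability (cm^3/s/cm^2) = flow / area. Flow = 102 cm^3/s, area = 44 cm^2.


Formula: Air Permeability = Airflow / Test Area
AP = 102 cm^3/s / 44 cm^2
AP = 2.3 cm^3/s/cm^2

2.3 cm^3/s/cm^2


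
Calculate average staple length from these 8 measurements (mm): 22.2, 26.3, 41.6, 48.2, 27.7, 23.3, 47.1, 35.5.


Formula: Mean = sum of lengths / count
Sum = 22.2 + 26.3 + 41.6 + 48.2 + 27.7 + 23.3 + 47.1 + 35.5
Sum = 271.9 mm
Mean = 271.9 / 8 = 33.99 mm

33.99 mm


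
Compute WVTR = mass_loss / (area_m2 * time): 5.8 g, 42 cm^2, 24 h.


Formula: WVTR = mass_loss / (area * time)
Step 1: Convert area: 42 cm^2 = 0.0042 m^2
Step 2: WVTR = 5.8 g / (0.0042 m^2 * 24 h)
Step 3: WVTR = 5.8 / 0.1008 = 57.5 g/m^2/h

57.5 g/m^2/h


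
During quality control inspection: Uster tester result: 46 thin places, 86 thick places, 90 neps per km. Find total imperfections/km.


Formula: Total = thin places + thick places + neps
Total = 46 + 86 + 90
Total = 222 imperfections/km

222 imperfections/km


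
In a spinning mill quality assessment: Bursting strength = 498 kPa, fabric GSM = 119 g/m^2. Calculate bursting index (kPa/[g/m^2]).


Formula: Bursting Index = Bursting Strength / Fabric GSM
BI = 498 kPa / 119 g/m^2
BI = 4.185 kPa/(g/m^2)

4.185 kPa/(g/m^2)


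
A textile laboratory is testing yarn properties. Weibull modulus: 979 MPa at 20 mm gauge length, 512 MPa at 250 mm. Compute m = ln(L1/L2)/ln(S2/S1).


Formula: m = ln(L1/L2) / ln(S2/S1)
Step 1: ln(L1/L2) = ln(20/250) = -2.52573
Step 2: S2/S1 = 512/979 = 0.52298
Step 3: ln(S2/S1) = ln(0.52298) = -0.64821
Step 4: m = -2.52573 / -0.64821 = 3.90

3.90 (Weibull m)


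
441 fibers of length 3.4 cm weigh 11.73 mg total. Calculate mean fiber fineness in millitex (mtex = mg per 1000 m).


Formula: fineness (mtex) = mass (mg) / total length (km) = (mass_mg / total_length_m) * 1000
Step 1: Convert fiber length: 3.4 cm = 0.034 m
Step 2: Total fiber length = 441 * 0.034 = 14.994 m
Step 3: Linear density = 11.73 mg / 14.994 m = 0.7823 mg/m
Step 4: fineness = 0.7823 * 1000 = 782.3 mtex

782.3 mtex


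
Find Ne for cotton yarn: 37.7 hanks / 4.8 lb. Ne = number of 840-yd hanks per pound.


Formula: Ne = hanks / mass_lb
Substituting: Ne = 37.7 / 4.8
Ne = 7.9

7.9 Ne


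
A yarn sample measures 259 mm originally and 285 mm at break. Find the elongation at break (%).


Formula: Elongation (%) = ((L_break - L0) / L0) * 100
Step 1: Extension = 285 - 259 = 26 mm
Step 2: Elongation = (26 / 259) * 100
Step 3: Elongation = 0.100386 * 100 = 10.0386% ≈ 10.0%

10.0%


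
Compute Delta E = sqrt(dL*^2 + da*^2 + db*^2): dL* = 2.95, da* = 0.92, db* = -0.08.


Formula: Delta E = sqrt(dL*^2 + da*^2 + db*^2)
Step 1: dL*^2 = 2.95^2 = 8.7025
Step 2: da*^2 = 0.92^2 = 0.8464
Step 3: db*^2 = (-0.08)^2 = 0.0064
Step 4: Sum = 8.7025 + 0.8464 + 0.0064 = 9.5553
Step 5: Delta E = sqrt(9.5553) = 3.09

3.09 Delta E


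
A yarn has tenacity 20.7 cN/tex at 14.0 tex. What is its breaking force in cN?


Formula: Breaking force = Tenacity * Linear density
F = 20.7 cN/tex * 14.0 tex
F = 289.80 cN

289.80 cN


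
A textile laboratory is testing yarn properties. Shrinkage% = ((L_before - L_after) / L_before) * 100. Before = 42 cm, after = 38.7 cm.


Formula: Shrinkage% = ((L_before - L_after) / L_before) * 100
Step 1: Shrinkage = 42 - 38.7 = 3.3 cm
Step 2: Shrinkage% = (3.3 / 42) * 100
Step 3: Shrinkage% = 0.078571 * 100 = 7.8571% ≈ 7.9%

7.9%


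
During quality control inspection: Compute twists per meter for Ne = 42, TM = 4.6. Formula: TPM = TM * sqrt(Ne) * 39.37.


Formula: TPM = TM * sqrt(Ne) * 39.37
Step 1: sqrt(Ne) = sqrt(42) = 6.4807
Step 2: TM * sqrt(Ne) = 4.6 * 6.4807 = 29.8112
Step 3: TPM = 29.8112 * 39.37 = 1174 twists/m

1174 twists/m


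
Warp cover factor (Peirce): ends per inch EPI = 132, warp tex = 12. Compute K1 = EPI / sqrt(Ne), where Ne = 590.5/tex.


Formula: K1 = EPI / sqrt(Ne), with Ne = 590.5 / tex_warp
Step 1: Ne = 590.5 / 12 = 49.208
Step 2: sqrt(Ne) = sqrt(49.208) = 7.0148
Step 3: K1 = 132 / 7.0148 = 18.8

18.8


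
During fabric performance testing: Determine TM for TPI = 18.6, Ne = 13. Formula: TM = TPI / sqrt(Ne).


Formula: TM = TPI / sqrt(Ne)
Step 1: sqrt(Ne) = sqrt(13) = 3.6056
Step 2: TM = 18.6 / 3.6056 = 5.16

5.16 TM


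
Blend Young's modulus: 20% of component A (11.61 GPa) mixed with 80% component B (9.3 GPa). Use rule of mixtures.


Formula: Blend property = (fraction_A * property_A) + (fraction_B * property_B)
Step 1: Contribution A = 20/100 * 11.61 GPa = 2.322 GPa
Step 2: Contribution B = 80/100 * 9.3 GPa = 7.44 GPa
Step 3: Blend Young's modulus = 2.322 + 7.44 = 9.762 GPa

9.762 GPa


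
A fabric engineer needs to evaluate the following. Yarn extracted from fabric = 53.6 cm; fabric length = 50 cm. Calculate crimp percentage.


Formula: Crimp% = ((L_yarn - L_fabric) / L_fabric) * 100
Step 1: Extension = 53.6 - 50 = 3.6 cm
Step 2: Crimp% = (3.6 / 50) * 100
Step 3: Crimp% = 0.072 * 100 = 7.2%

7.2%


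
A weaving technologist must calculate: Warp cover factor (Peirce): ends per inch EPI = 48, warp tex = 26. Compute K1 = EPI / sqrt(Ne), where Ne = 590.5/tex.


Formula: K1 = EPI / sqrt(Ne), with Ne = 590.5 / tex_warp
Step 1: Ne = 590.5 / 26 = 22.712
Step 2: sqrt(Ne) = sqrt(22.712) = 4.7657
Step 3: K1 = 48 / 4.7657 = 10.1

10.1


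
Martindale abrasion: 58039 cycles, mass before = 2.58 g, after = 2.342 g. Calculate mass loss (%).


Formula: Mass loss% = ((m_before - m_after) / m_before) * 100
Step 1: Mass loss = 2.58 - 2.342 = 0.238 g
Step 2: Ratio = 0.238 / 2.58 = 0.0922481
Step 3: Mass loss% = 0.0922481 * 100 = 9.22481% ≈ 9.22%

9.22%


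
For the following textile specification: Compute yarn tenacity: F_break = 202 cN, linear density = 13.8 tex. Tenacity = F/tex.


Formula: Tenacity = Breaking force / Linear density
Tenacity = 202 cN / 13.8 tex
Tenacity = 14.64 cN/tex

14.64 cN/tex


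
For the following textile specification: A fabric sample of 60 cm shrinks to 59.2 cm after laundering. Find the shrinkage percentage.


Formula: Shrinkage% = ((L_before - L_after) / L_before) * 100
Step 1: Shrinkage = 60 - 59.2 = 0.8 cm
Step 2: Shrinkage% = (0.8 / 60) * 100
Step 3: Shrinkage% = 0.013333 * 100 = 1.3333% ≈ 1.3%

1.3%


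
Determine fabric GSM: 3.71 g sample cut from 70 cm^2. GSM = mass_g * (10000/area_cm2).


Formula: GSM = mass_g / area_m2
Step 1: Convert area: 70 cm^2 = 70 / 10000 = 0.007 m^2
Step 2: GSM = 3.71 g / 0.007 m^2 = 530.0 g/m^2

530.0 g/m^2


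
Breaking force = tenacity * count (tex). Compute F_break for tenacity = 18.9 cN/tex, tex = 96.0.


Formula: Breaking force = Tenacity * Linear density
F = 18.9 cN/tex * 96.0 tex
F = 1814.40 cN

1814.40 cN


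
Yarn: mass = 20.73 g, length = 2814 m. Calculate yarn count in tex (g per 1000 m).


Formula: Tex = (mass_g / length_m) * 1000
Substituting: Tex = (20.73 / 2814) * 1000
Intermediate: 20.73 / 2814 = 0.00736674 g/m
Tex = 0.00736674 * 1000 = 7.37 tex

7.37 tex


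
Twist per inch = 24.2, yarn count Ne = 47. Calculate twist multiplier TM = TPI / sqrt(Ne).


Formula: TM = TPI / sqrt(Ne)
Step 1: sqrt(Ne) = sqrt(47) = 6.8557
Step 2: TM = 24.2 / 6.8557 = 3.53

3.53 TM


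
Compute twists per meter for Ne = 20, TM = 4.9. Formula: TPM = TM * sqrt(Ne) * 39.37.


Formula: TPM = TM * sqrt(Ne) * 39.37
Step 1: sqrt(Ne) = sqrt(20) = 4.4721
Step 2: TM * sqrt(Ne) = 4.9 * 4.4721 = 21.9133
Step 3: TPM = 21.9133 * 39.37 = 863 twists/m

863 twists/m


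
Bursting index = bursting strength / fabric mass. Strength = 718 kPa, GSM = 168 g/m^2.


Formula: Bursting Index = Bursting Strength / Fabric GSM
BI = 718 kPa / 168 g/m^2
BI = 4.274 kPa/(g/m^2)

4.274 kPa/(g/m^2)


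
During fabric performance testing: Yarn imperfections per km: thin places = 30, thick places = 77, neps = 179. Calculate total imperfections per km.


Formula: Total = thin places + thick places + neps
Total = 30 + 77 + 179
Total = 286 imperfections/km

286 imperfections/km


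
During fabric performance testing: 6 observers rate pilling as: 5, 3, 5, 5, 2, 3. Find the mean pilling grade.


Formula: Mean = sum / count
Sum = 5 + 3 + 5 + 5 + 2 + 3 = 23
Mean = 23 / 6 = 3.8

3.8


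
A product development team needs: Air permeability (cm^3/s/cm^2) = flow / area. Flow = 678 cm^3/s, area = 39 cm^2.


Formula: Air Permeability = Airflow / Test Area
AP = 678 cm^3/s / 39 cm^2
AP = 17.4 cm^3/s/cm^2

17.4 cm^3/s/cm^2


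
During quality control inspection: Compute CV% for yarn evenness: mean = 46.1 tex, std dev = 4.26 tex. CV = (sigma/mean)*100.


Formula: CV% = (standard deviation / mean) * 100
Step 1: Ratio = 4.26 / 46.1 = 0.092408
Step 2: CV% = 0.092408 * 100 = 9.2408% ≈ 9.2%

9.2%


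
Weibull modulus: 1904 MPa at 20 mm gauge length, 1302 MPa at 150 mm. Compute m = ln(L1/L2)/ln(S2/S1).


Formula: m = ln(L1/L2) / ln(S2/S1)
Step 1: ln(L1/L2) = ln(20/150) = -2.01490
Step 2: S2/S1 = 1302/1904 = 0.68382
Step 3: ln(S2/S1) = ln(0.68382) = -0.38006
Step 4: m = -2.01490 / -0.38006 = 5.30

5.30 (Weibull m)


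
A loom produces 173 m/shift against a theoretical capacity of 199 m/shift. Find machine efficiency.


Formula: Efficiency% = (Actual output / Theoretical output) * 100
Efficiency% = (173 / 199) * 100
Efficiency% = 0.869347 * 100 = 86.9347% ≈ 86.9%

86.9%


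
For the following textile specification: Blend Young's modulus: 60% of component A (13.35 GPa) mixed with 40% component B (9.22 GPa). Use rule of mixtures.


Formula: Blend property = (fraction_A * property_A) + (fraction_B * property_B)
Step 1: Contribution A = 60/100 * 13.35 GPa = 8.01 GPa
Step 2: Contribution B = 40/100 * 9.22 GPa = 3.688 GPa
Step 3: Blend Young's modulus = 8.01 + 3.688 = 11.698 GPa

11.698 GPa


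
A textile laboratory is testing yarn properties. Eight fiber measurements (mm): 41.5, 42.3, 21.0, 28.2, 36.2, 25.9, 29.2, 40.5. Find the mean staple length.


Formula: Mean = sum of lengths / count
Sum = 41.5 + 42.3 + 21.0 + 28.2 + 36.2 + 25.9 + 29.2 + 40.5
Sum = 264.8 mm
Mean = 264.8 / 8 = 33.10 mm

33.10 mm


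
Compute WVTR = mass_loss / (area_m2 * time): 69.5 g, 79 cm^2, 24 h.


Formula: WVTR = mass_loss / (area * time)
Step 1: Convert area: 79 cm^2 = 0.0079 m^2
Step 2: WVTR = 69.5 g / (0.0079 m^2 * 24 h)
Step 3: WVTR = 69.5 / 0.1896 = 366.6 g/m^2/h

366.6 g/m^2/h


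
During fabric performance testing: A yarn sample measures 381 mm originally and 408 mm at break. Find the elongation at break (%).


Formula: Elongation (%) = ((L_break - L0) / L0) * 100
Step 1: Extension = 408 - 381 = 27 mm
Step 2: Elongation = (27 / 381) * 100
Step 3: Elongation = 0.070866 * 100 = 7.0866% ≈ 7.1%

7.1%


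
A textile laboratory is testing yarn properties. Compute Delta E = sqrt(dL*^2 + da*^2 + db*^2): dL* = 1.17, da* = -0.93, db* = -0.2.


Formula: Delta E = sqrt(dL*^2 + da*^2 + db*^2)
Step 1: dL*^2 = 1.17^2 = 1.3689
Step 2: da*^2 = (-0.93)^2 = 0.8649
Step 3: db*^2 = (-0.2)^2 = 0.04
Step 4: Sum = 1.3689 + 0.8649 + 0.04 = 2.2738
Step 5: Delta E = sqrt(2.2738) = 1.51

1.51 Delta E


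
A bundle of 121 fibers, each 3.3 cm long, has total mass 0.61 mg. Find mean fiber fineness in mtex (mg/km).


Formula: fineness (mtex) = mass (mg) / total length (km) = (mass_mg / total_length_m) * 1000
Step 1: Convert fiber length: 3.3 cm = 0.033 m
Step 2: Total fiber length = 121 * 0.033 = 3.993 m
Step 3: Linear density = 0.61 mg / 3.993 m = 0.1528 mg/m
Step 4: fineness = 0.1528 * 1000 = 152.8 mtex

152.8 mtex


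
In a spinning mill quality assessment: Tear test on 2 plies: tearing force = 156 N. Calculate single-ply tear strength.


Formula: Per-ply strength = Total force / Number of plies
Per-ply = 156 N / 2
Per-ply = 78 N

78 N


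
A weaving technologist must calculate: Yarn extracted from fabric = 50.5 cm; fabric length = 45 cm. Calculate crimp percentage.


Formula: Crimp% = ((L_yarn - L_fabric) / L_fabric) * 100
Step 1: Extension = 50.5 - 45 = 5.5 cm
Step 2: Crimp% = (5.5 / 45) * 100
Step 3: Crimp% = 0.122222 * 100 = 12.2222% ≈ 12.2%

12.2%


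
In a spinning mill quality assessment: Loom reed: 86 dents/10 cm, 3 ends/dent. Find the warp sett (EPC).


Formula: EPC = (dents per 10 cm * ends per dent) / 10
Step 1: Total ends per 10 cm = 86 * 3 = 258
Step 2: EPC = 258 / 10 = 25.8 ends/cm

25.8 ends/cm


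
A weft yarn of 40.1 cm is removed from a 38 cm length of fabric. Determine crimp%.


Formula: Crimp% = ((L_yarn - L_fabric) / L_fabric) * 100
Step 1: Extension = 40.1 - 38 = 2.1 cm
Step 2: Crimp% = (2.1 / 38) * 100
Step 3: Crimp% = 0.055263 * 100 = 5.5263% ≈ 5.5%

5.5%


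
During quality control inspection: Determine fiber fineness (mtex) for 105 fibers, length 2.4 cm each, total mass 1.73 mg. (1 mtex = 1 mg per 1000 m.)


Formula: fineness (mtex) = mass (mg) / total length (km) = (mass_mg / total_length_m) * 1000
Step 1: Convert fiber length: 2.4 cm = 0.024 m
Step 2: Total fiber length = 105 * 0.024 = 2.52 m
Step 3: Linear density = 1.73 mg / 2.52 m = 0.6865 mg/m
Step 4: fineness = 0.6865 * 1000 = 686.5 mtex

686.5 mtex


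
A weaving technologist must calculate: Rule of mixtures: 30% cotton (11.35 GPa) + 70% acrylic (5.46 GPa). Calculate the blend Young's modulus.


Formula: Blend property = (fraction_A * property_A) + (fraction_B * property_B)
Step 1: Contribution A = 30/100 * 11.35 GPa = 3.405 GPa
Step 2: Contribution B = 70/100 * 5.46 GPa = 3.822 GPa
Step 3: Blend Young's modulus = 3.405 + 3.822 = 7.227 GPa

7.227 GPa


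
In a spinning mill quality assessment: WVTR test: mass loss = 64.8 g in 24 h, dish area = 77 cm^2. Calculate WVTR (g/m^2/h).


Formula: WVTR = mass_loss / (area * time)
Step 1: Convert area: 77 cm^2 = 0.0077 m^2
Step 2: WVTR = 64.8 g / (0.0077 m^2 * 24 h)
Step 3: WVTR = 64.8 / 0.1848 = 350.6 g/m^2/h

350.6 g/m^2/h


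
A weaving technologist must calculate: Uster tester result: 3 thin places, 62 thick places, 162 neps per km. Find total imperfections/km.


Formula: Total = thin places + thick places + neps
Total = 3 + 62 + 162
Total = 227 imperfections/km

227 imperfections/km


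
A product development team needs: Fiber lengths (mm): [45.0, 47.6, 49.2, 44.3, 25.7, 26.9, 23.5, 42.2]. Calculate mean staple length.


Formula: Mean = sum of lengths / count
Sum = 45.0 + 47.6 + 49.2 + 44.3 + 25.7 + 26.9 + 23.5 + 42.2
Sum = 304.4 mm
Mean = 304.4 / 8 = 38.05 mm

38.05 mm


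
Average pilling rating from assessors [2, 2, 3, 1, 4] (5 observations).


Formula: Mean = sum / count
Sum = 2 + 2 + 3 + 1 + 4 = 12
Mean = 12 / 5 = 2.4

2.4


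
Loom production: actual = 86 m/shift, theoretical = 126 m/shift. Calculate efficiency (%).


Formula: Efficiency% = (Actual output / Theoretical output) * 100
Efficiency% = (86 / 126) * 100
Efficiency% = 0.68254 * 100 = 68.254% ≈ 68.3%

68.3%


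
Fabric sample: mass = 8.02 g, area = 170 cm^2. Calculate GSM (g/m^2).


Formula: GSM = mass_g / area_m2
Step 1: Convert area: 170 cm^2 = 170 / 10000 = 0.017 m^2
Step 2: GSM = 8.02 g / 0.017 m^2 = 471.8 g/m^2

471.8 g/m^2


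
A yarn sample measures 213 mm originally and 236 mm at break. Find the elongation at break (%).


Formula: Elongation (%) = ((L_break - L0) / L0) * 100
Step 1: Extension = 236 - 213 = 23 mm
Step 2: Elongation = (23 / 213) * 100
Step 3: Elongation = 0.107981 * 100 = 10.7981% ≈ 10.8%

10.8%


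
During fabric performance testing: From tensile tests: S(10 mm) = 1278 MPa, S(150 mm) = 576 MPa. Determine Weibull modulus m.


Formula: m = ln(L1/L2) / ln(S2/S1)
Step 1: ln(L1/L2) = ln(10/150) = -2.70805
Step 2: S2/S1 = 576/1278 = 0.4507
Step 3: ln(S2/S1) = ln(0.4507) = -0.79695
Step 4: m = -2.70805 / -0.79695 = 3.40

3.40 (Weibull m)


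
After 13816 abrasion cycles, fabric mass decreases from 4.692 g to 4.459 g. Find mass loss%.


Formula: Mass loss% = ((m_before - m_after) / m_before) * 100
Step 1: Mass loss = 4.692 - 4.459 = 0.233 g
Step 2: Ratio = 0.233 / 4.692 = 0.049659
Step 3: Mass loss% = 0.049659 * 100 = 4.9659% ≈ 4.97%

4.97%


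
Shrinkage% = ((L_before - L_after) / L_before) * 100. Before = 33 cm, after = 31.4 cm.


Formula: Shrinkage% = ((L_before - L_after) / L_before) * 100
Step 1: Shrinkage = 33 - 31.4 = 1.6 cm
Step 2: Shrinkage% = (1.6 / 33) * 100
Step 3: Shrinkage% = 0.048485 * 100 = 4.8485% ≈ 4.8%

4.8%


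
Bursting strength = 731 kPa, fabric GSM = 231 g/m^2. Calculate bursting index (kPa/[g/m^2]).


Formula: Bursting Index = Bursting Strength / Fabric GSM
BI = 731 kPa / 231 g/m^2
BI = 3.165 kPa/(g/m^2)

3.165 kPa/(g/m^2)


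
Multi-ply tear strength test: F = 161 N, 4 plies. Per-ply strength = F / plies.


Formula: Per-ply strength = Total force / Number of plies
Per-ply = 161 N / 4
Per-ply = 40.25 N

40.25 N


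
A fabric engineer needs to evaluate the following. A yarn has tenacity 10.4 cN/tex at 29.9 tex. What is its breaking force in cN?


Formula: Breaking force = Tenacity * Linear density
F = 10.4 cN/tex * 29.9 tex
F = 310.96 cN

310.96 cN


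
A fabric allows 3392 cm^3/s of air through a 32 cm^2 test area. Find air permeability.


Formula: Air Permeability = Airflow / Test Area
AP = 3392 cm^3/s / 32 cm^2
AP = 106.0 cm^3/s/cm^2

106.0 cm^3/s/cm^2


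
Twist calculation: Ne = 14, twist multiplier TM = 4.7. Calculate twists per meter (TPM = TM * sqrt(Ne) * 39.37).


Formula: TPM = TM * sqrt(Ne) * 39.37
Step 1: sqrt(Ne) = sqrt(14) = 3.7417
Step 2: TM * sqrt(Ne) = 4.7 * 3.7417 = 17.586
Step 3: TPM = 17.586 * 39.37 = 692 twists/m

692 twists/m


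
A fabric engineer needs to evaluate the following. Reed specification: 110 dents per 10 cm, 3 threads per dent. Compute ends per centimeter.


Formula: EPC = (dents per 10 cm * ends per dent) / 10
Step 1: Total ends per 10 cm = 110 * 3 = 330
Step 2: EPC = 330 / 10 = 33.0 ends/cm

33.0 ends/cm


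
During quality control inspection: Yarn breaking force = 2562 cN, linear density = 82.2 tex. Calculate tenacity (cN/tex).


Formula: Tenacity = Breaking force / Linear density
Tenacity = 2562 cN / 82.2 tex
Tenacity = 31.17 cN/tex

31.17 cN/tex


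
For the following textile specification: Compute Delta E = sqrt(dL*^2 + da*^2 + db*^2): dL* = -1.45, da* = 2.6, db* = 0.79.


Formula: Delta E = sqrt(dL*^2 + da*^2 + db*^2)
Step 1: dL*^2 = (-1.45)^2 = 2.1025
Step 2: da*^2 = 2.6^2 = 6.76
Step 3: db*^2 = 0.79^2 = 0.6241
Step 4: Sum = 2.1025 + 6.76 + 0.6241 = 9.4866
Step 5: Delta E = sqrt(9.4866) = 3.08

3.08 Delta E


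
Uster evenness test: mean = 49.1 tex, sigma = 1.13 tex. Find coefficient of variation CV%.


Formula: CV% = (standard deviation / mean) * 100
Step 1: Ratio = 1.13 / 49.1 = 0.023014
Step 2: CV% = 0.023014 * 100 = 2.3014% ≈ 2.3%

2.3%


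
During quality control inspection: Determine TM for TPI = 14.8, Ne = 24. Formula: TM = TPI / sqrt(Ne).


Formula: TM = TPI / sqrt(Ne)
Step 1: sqrt(Ne) = sqrt(24) = 4.899
Step 2: TM = 14.8 / 4.899 = 3.02

3.02 TM


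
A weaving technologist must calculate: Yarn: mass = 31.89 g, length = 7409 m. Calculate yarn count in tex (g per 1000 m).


Formula: Tex = (mass_g / length_m) * 1000
Substituting: Tex = (31.89 / 7409) * 1000
Intermediate: 31.89 / 7409 = 0.00430422 g/m
Tex = 0.00430422 * 1000 = 4.30 tex

4.30 tex


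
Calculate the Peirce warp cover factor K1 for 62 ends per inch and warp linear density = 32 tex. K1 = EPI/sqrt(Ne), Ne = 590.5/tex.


Formula: K1 = EPI / sqrt(Ne), with Ne = 590.5 / tex_warp
Step 1: Ne = 590.5 / 32 = 18.453
Step 2: sqrt(Ne) = sqrt(18.453) = 4.2957
Step 3: K1 = 62 / 4.2957 = 14.4

14.4


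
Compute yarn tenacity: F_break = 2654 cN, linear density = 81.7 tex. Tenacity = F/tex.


Formula: Tenacity = Breaking force / Linear density
Tenacity = 2654 cN / 81.7 tex
Tenacity = 32.48 cN/tex

32.48 cN/tex


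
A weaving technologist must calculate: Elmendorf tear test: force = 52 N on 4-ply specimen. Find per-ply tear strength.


Formula: Per-ply strength = Total force / Number of plies
Per-ply = 52 N / 4
Per-ply = 13 N

13 N


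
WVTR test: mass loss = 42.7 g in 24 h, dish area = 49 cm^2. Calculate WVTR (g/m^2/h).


Formula: WVTR = mass_loss / (area * time)
Step 1: Convert area: 49 cm^2 = 0.0049 m^2
Step 2: WVTR = 42.7 g / (0.0049 m^2 * 24 h)
Step 3: WVTR = 42.7 / 0.1176 = 363.1 g/m^2/h

363.1 g/m^2/h


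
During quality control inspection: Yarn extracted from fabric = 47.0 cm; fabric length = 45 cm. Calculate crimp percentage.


Formula: Crimp% = ((L_yarn - L_fabric) / L_fabric) * 100
Step 1: Extension = 47.0 - 45 = 2.0 cm
Step 2: Crimp% = (2.0 / 45) * 100
Step 3: Crimp% = 0.044444 * 100 = 4.4444% ≈ 4.4%

4.4%


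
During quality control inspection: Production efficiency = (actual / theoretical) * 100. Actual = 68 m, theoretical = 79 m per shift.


Formula: Efficiency% = (Actual output / Theoretical output) * 100
Efficiency% = (68 / 79) * 100
Efficiency% = 0.860759 * 100 = 86.0759% ≈ 86.1%

86.1%


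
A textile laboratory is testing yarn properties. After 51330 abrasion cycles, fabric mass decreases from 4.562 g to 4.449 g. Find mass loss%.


Formula: Mass loss% = ((m_before - m_after) / m_before) * 100
Step 1: Mass loss = 4.562 - 4.449 = 0.113 g
Step 2: Ratio = 0.113 / 4.562 = 0.0247698
Step 3: Mass loss% = 0.0247698 * 100 = 2.47698% ≈ 2.48%

2.48%


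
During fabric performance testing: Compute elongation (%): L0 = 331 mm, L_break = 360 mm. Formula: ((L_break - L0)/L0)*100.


Formula: Elongation (%) = ((L_break - L0) / L0) * 100
Step 1: Extension = 360 - 331 = 29 mm
Step 2: Elongation = (29 / 331) * 100
Step 3: Elongation = 0.087613 * 100 = 8.7613% ≈ 8.8%

8.8%


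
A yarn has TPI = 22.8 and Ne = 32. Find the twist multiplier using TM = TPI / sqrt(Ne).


Formula: TM = TPI / sqrt(Ne)
Step 1: sqrt(Ne) = sqrt(32) = 5.6569
Step 2: TM = 22.8 / 5.6569 = 4.03

4.03 TM


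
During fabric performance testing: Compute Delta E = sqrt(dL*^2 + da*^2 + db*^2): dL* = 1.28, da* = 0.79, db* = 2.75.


Formula: Delta E = sqrt(dL*^2 + da*^2 + db*^2)
Step 1: dL*^2 = 1.28^2 = 1.6384
Step 2: da*^2 = 0.79^2 = 0.6241
Step 3: db*^2 = 2.75^2 = 7.5625
Step 4: Sum = 1.6384 + 0.6241 + 7.5625 = 9.825
Step 5: Delta E = sqrt(9.825) = 3.13

3.13 Delta E


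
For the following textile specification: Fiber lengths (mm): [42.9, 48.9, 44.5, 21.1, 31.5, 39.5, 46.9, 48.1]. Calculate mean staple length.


Formula: Mean = sum of lengths / count
Sum = 42.9 + 48.9 + 44.5 + 21.1 + 31.5 + 39.5 + 46.9 + 48.1
Sum = 323.4 mm
Mean = 323.4 / 8 = 40.43 mm

40.43 mm


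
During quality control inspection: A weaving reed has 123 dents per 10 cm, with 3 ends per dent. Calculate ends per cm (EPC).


Formula: EPC = (dents per 10 cm * ends per dent) / 10
Step 1: Total ends per 10 cm = 123 * 3 = 369
Step 2: EPC = 369 / 10 = 36.9 ends/cm

36.9 ends/cm


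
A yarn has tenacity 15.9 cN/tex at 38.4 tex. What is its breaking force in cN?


Formula: Breaking force = Tenacity * Linear density
F = 15.9 cN/tex * 38.4 tex
F = 610.56 cN

610.56 cN


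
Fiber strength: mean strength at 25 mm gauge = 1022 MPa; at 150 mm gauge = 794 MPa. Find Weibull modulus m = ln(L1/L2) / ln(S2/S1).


Formula: m = ln(L1/L2) / ln(S2/S1)
Step 1: ln(L1/L2) = ln(25/150) = -1.79176
Step 2: S2/S1 = 794/1022 = 0.77691
Step 3: ln(S2/S1) = ln(0.77691) = -0.25243
Step 4: m = -1.79176 / -0.25243 = 7.10

7.10 (Weibull m)


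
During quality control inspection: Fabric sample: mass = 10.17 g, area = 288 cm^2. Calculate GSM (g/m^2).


Formula: GSM = mass_g / area_m2
Step 1: Convert area: 288 cm^2 = 288 / 10000 = 0.0288 m^2
Step 2: GSM = 10.17 g / 0.0288 m^2 = 353.1 g/m^2

353.1 g/m^2


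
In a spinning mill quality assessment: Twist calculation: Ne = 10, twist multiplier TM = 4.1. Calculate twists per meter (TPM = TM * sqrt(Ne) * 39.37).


Formula: TPM = TM * sqrt(Ne) * 39.37
Step 1: sqrt(Ne) = sqrt(10) = 3.1623
Step 2: TM * sqrt(Ne) = 4.1 * 3.1623 = 12.9654
Step 3: TPM = 12.9654 * 39.37 = 510 twists/m

510 twists/m


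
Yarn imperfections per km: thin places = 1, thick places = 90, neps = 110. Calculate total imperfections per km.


Formula: Total = thin places + thick places + neps
Total = 1 + 90 + 110
Total = 201 imperfections/km

201 imperfections/km


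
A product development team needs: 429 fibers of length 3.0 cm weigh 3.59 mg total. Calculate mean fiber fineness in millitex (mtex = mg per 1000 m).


Formula: fineness (mtex) = mass (mg) / total length (km) = (mass_mg / total_length_m) * 1000
Step 1: Convert fiber length: 3.0 cm = 0.03 m
Step 2: Total fiber length = 429 * 0.03 = 12.87 m
Step 3: Linear density = 3.59 mg / 12.87 m = 0.2789 mg/m
Step 4: fineness = 0.2789 * 1000 = 278.9 mtex

278.9 mtex


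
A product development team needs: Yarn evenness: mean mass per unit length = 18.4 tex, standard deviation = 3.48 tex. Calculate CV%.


Formula: CV% = (standard deviation / mean) * 100
Step 1: Ratio = 3.48 / 18.4 = 0.18913
Step 2: CV% = 0.18913 * 100 = 18.913% ≈ 18.9%

18.9%
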